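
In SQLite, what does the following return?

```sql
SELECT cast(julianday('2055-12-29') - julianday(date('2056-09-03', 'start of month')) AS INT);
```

-247

`start of month` rewinds 2056-09-03 to 2056-09-01.
2 days remain in December 2055 after the 29th (31 − 29).
Full months from January 2056 through August 2056 contribute their day counts.
Then 1 day into September 2056.
Total: 2 + 31 + 29 + 31 + 30 + 31 + 30 + 31 + 31 + 1 = 247.
The subtraction is earlier − later, so the result is −247 → -247.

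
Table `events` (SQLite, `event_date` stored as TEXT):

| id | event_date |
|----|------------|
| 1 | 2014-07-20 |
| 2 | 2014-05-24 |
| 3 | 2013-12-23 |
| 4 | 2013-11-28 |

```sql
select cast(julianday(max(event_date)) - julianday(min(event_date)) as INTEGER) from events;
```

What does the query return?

234

MIN = 2013-11-28, MAX = 2014-07-20.
2 days remain in November 2013 after the 28th (30 − 28).
Full months from December 2013 through June 2014 contribute their day counts.
Then 20 days into July 2014.
Total: 2 + 31 + 31 + 28 + 31 + 30 + 31 + 30 + 20 = 234.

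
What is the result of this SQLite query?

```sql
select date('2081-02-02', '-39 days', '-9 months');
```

2080-03-25

Going back 2 days from 2081-02-02 reaches 2081-01-31 (last day of January, 31 days).
Going back 31 days from 2081-01-31 reaches 2080-12-31 (last day of December, 31 days).
Going back 6 days within December lands on 2080-12-25.
Adding -9 months to 2080-12-25 gives 2080-03-25.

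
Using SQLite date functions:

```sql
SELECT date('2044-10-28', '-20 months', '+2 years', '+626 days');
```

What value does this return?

Adding -20 months to 2044-10-28 gives 2043-02-28.
Adding +2 years to 2043-02-28 gives 2045-02-28.
Applying '+626 days' to 2045-02-28: counting 626 days forward gives 2046-11-16.

2046-11-16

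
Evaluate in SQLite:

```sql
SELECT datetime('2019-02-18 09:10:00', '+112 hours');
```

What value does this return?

+112 hours from 2019-02-18 09:10:00 is 2019-02-23 01:10:00 (crosses midnight).

2019-02-23 01:10:00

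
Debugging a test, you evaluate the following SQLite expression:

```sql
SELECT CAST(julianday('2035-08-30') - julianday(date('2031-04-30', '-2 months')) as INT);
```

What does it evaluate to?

Adding -2 months to 2031-04-30 targets 2031-02-30. February 2031 has only 28 days, so SQLite normalizes the 2-day overflow forward to 2031-03-02.
29 days remain in March 2031 after the 2nd (31 − 2).
Full months from April 2031 through July 2035 contribute their day counts.
Then 30 days into August 2035.
Total: 29 + 30 + 31 + 30 + 31 + 31 + 30 + 31 + 30 + 31 + 31 + 29 + 31 + 30 + 31 + 30 + 31 + 31 + 30 + 31 + 30 + 31 + 31 + 28 + 31 + 30 + 31 + 30 + 31 + 31 + 30 + 31 + 30 + 31 + 31 + 28 + 31 + 30 + 31 + 30 + 31 + 31 + 30 + 31 + 30 + 31 + 31 + 28 + 31 + 30 + 31 + 30 + 31 + 30 = 1642.

1642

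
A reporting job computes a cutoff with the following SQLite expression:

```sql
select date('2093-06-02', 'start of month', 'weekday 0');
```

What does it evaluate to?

`start of month` rewinds 2093-06-02 to 2093-06-01.
`weekday 0` advances to the next Sunday; 2093-06-01 is a Monday, so it moves forward to 2093-06-07.

2093-06-07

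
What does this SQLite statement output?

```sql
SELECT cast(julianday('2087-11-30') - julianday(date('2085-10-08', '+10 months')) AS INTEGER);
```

Adding +10 months to 2085-10-08 gives 2086-08-08.
23 days remain in August 2086 after the 8th (31 − 8).
Full months from September 2086 through October 2087 contribute their day counts.
Then 30 days into November 2087.
Total: 23 + 30 + 31 + 30 + 31 + 31 + 28 + 31 + 30 + 31 + 30 + 31 + 31 + 30 + 31 + 30 = 479.

479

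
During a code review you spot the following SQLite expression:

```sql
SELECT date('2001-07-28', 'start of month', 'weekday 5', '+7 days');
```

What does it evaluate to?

`start of month` rewinds 2001-07-28 to 2001-07-01.
`weekday 5` advances to the next Friday; 2001-07-01 is a Sunday, so it moves forward to 2001-07-06.
Advancing 7 more days within July lands on 2001-07-13.

2001-07-13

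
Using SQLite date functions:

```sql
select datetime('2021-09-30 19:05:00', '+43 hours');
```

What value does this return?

+43 hours from 2021-09-30 19:05:00 is 2021-10-02 14:05:00 (crosses midnight).

2021-10-02 14:05:00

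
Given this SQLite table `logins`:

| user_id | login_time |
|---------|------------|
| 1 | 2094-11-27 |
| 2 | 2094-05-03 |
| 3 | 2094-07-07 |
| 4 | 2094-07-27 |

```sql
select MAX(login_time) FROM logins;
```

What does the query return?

MAX over {2094-05-03, 2094-07-07, 2094-07-27, 2094-11-27}.

2094-11-27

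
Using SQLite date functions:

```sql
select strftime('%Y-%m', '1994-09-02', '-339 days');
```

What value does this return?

1993-09

First apply '-339 days': 1994-09-02 → 1993-09-28.
`%Y-%m` extracts the year-month: 1993-09.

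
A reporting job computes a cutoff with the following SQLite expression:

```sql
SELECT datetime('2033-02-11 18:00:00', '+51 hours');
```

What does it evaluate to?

+51 hours from 2033-02-11 18:00:00 is 2033-02-13 21:00:00 (crosses midnight).

2033-02-13 21:00:00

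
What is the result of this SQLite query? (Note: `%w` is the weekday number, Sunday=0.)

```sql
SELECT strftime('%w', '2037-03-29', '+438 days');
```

First apply '+438 days': 2037-03-29 → 2038-06-10.
2038-06-10 is a Thursday; with Sunday=0 that is 4.

4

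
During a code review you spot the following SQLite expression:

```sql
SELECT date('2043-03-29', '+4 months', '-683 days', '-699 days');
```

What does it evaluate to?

Adding +4 months to 2043-03-29 gives 2043-07-29.
Applying '-683 days' to 2043-07-29: counting 683 days back gives 2041-09-14.
Applying '-699 days' to 2041-09-14: counting 699 days back gives 2039-10-16.

2039-10-16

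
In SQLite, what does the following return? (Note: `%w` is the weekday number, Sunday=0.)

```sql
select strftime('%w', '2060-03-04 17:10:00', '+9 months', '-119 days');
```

6

First apply '+9 months', '-119 days': 2060-03-04 17:10:00 → 2060-08-07 17:10:00.
2060-08-07 is a Saturday; with Sunday=0 that is 6.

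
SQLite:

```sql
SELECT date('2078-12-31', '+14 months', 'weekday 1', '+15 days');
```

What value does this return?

Adding +14 months to 2078-12-31 targets 2080-02-31. February 2080 has only 29 days, so SQLite normalizes the 2-day overflow forward to 2080-03-02.
`weekday 1` advances to the next Monday; 2080-03-02 is a Saturday, so it moves forward to 2080-03-04.
Advancing 15 more days within March lands on 2080-03-19.

2080-03-19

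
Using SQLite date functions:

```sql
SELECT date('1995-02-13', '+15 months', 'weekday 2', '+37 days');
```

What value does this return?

Adding +15 months to 1995-02-13 gives 1996-05-13.
`weekday 2` advances to the next Tuesday; 1996-05-13 is a Monday, so it moves forward to 1996-05-14.
May 1996 has 31 days; 17 remain after the 14th, so 18 days reach 1996-06-01.
Advancing 19 more days within June lands on 1996-06-20.

1996-06-20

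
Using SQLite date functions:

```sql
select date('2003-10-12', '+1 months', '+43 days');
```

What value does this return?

2003-12-25

Adding +1 month to 2003-10-12 gives 2003-11-12.
Applying '+43 days' to 2003-11-12: counting 43 days forward gives 2003-12-25.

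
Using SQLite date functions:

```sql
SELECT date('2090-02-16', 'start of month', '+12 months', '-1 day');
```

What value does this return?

`start of month` rewinds 2090-02-16 to 2090-02-01.
Adding +12 months to 2090-02-01 gives 2091-02-01.
Going back 1 day from 2091-02-01 reaches 2091-01-31 (last day of January, 31 days).

2091-01-31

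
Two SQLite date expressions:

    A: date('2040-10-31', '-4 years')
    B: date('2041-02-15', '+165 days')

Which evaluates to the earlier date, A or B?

A

A = 2036-10-31.
B = 2041-07-30.
A is earlier.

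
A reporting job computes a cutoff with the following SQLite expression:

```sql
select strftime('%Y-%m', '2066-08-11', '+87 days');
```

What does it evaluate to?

2066-11

First apply '+87 days': 2066-08-11 → 2066-11-06.
`%Y-%m` extracts the year-month: 2066-11.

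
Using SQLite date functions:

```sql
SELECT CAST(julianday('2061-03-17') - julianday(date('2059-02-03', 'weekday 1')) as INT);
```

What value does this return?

773

`weekday 1` advances to the next Monday; 2059-02-03 is already a Monday, so it stays at 2059-02-03.
25 days remain in February 2059 after the 3rd (28 − 3).
Full months from March 2059 through February 2061 contribute their day counts.
Then 17 days into March 2061.
Total: 25 + 31 + 30 + 31 + 30 + 31 + 31 + 30 + 31 + 30 + 31 + 31 + 29 + 31 + 30 + 31 + 30 + 31 + 31 + 30 + 31 + 30 + 31 + 31 + 28 + 17 = 773.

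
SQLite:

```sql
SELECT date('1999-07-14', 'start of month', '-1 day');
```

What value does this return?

1999-06-30

`start of month` rewinds 1999-07-14 to 1999-07-01.
Going back 1 day from 1999-07-01 reaches 1999-06-30 (last day of June, 30 days).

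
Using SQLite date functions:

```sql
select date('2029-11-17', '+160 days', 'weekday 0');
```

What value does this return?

Applying '+160 days' to 2029-11-17: counting 160 days forward gives 2030-04-26.
`weekday 0` advances to the next Sunday; 2030-04-26 is a Friday, so it moves forward to 2030-04-28.

2030-04-28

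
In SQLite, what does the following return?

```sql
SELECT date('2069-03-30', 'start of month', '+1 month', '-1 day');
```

2069-03-31

`start of month` rewinds 2069-03-30 to 2069-03-01.
Adding +1 month to 2069-03-01 gives 2069-04-01.
Going back 1 day from 2069-04-01 reaches 2069-03-31 (last day of March, 31 days).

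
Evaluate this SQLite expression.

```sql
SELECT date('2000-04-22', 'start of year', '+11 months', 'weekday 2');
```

`start of year` rewinds 2000-04-22 to 2000-01-01.
Adding +11 months to 2000-01-01 gives 2000-12-01.
`weekday 2` advances to the next Tuesday; 2000-12-01 is a Friday, so it moves forward to 2000-12-05.

2000-12-05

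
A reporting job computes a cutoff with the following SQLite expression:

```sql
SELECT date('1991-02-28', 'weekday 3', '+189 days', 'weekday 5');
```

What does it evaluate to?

`weekday 3` advances to the next Wednesday; 1991-02-28 is a Thursday, so it moves forward to 1991-03-06.
Applying '+189 days' to 1991-03-06: counting 189 days forward gives 1991-09-11.
`weekday 5` advances to the next Friday; 1991-09-11 is a Wednesday, so it moves forward to 1991-09-13.

1991-09-13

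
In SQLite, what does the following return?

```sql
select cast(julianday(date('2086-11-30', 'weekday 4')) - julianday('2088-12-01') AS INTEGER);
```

`weekday 4` advances to the next Thursday; 2086-11-30 is a Saturday, so it moves forward to 2086-12-05.
26 days remain in December 2086 after the 5th (31 − 5).
Full months from January 2087 through November 2088 contribute their day counts.
Then 1 day into December 2088.
Total: 26 + 31 + 28 + 31 + 30 + 31 + 30 + 31 + 31 + 30 + 31 + 30 + 31 + 31 + 29 + 31 + 30 + 31 + 30 + 31 + 31 + 30 + 31 + 30 + 1 = 727.
The subtraction is earlier − later, so the result is −727 → -727.

-727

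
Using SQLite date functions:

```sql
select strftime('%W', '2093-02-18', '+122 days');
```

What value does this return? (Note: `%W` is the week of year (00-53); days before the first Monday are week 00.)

24

First apply '+122 days': 2093-02-18 → 2093-06-20.
2093-06-20 is a Saturday. SQLite's %W counts Mondays since the year started; the result is 24.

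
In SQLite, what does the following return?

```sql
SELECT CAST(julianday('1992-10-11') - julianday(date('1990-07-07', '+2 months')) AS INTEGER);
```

765

Adding +2 months to 1990-07-07 gives 1990-09-07.
23 days remain in September 1990 after the 7th (30 − 7).
Full months from October 1990 through September 1992 contribute their day counts.
Then 11 days into October 1992.
Total: 23 + 31 + 30 + 31 + 31 + 28 + 31 + 30 + 31 + 30 + 31 + 31 + 30 + 31 + 30 + 31 + 31 + 29 + 31 + 30 + 31 + 30 + 31 + 31 + 30 + 11 = 765.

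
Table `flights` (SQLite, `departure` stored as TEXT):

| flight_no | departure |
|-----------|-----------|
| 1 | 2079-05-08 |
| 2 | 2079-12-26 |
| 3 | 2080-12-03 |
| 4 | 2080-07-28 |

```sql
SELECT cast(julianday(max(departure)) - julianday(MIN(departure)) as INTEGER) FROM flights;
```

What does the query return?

575

MIN = 2079-05-08, MAX = 2080-12-03.
23 days remain in May 2079 after the 8th (31 − 8).
Full months from June 2079 through November 2080 contribute their day counts.
Then 3 days into December 2080.
Total: 23 + 30 + 31 + 31 + 30 + 31 + 30 + 31 + 31 + 29 + 31 + 30 + 31 + 30 + 31 + 31 + 30 + 31 + 30 + 3 = 575.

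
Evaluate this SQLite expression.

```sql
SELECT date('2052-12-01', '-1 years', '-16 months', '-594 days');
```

Adding -1 year to 2052-12-01 gives 2051-12-01.
Adding -16 months to 2051-12-01 gives 2050-08-01.
Applying '-594 days' to 2050-08-01: counting 594 days back gives 2048-12-15.

2048-12-15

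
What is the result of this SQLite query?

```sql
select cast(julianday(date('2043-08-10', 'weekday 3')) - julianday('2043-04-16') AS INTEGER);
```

118

`weekday 3` advances to the next Wednesday; 2043-08-10 is a Monday, so it moves forward to 2043-08-12.
14 days remain in April 2043 after the 16th (30 − 16).
May 2043: 31 days.
June 2043: 30 days.
July 2043: 31 days.
Then 12 days into August 2043.
Total: 14 + 31 + 30 + 31 + 12 = 118.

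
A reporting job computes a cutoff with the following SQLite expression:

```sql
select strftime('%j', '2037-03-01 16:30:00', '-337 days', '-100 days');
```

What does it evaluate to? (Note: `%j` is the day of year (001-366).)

First apply '-337 days', '-100 days': 2037-03-01 16:30:00 → 2035-12-20 16:30:00.
Day-of-year for 2035-12-20: days since 2035-01-01 inclusive = 354, zero-padded to 354.

354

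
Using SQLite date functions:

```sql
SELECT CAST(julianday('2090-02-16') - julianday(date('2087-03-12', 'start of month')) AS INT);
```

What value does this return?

1083

`start of month` rewinds 2087-03-12 to 2087-03-01.
30 days remain in March 2087 after the 1st (31 − 1).
Full months from April 2087 through January 2090 contribute their day counts.
Then 16 days into February 2090.
Total: 30 + 30 + 31 + 30 + 31 + 31 + 30 + 31 + 30 + 31 + 31 + 29 + 31 + 30 + 31 + 30 + 31 + 31 + 30 + 31 + 30 + 31 + 31 + 28 + 31 + 30 + 31 + 30 + 31 + 31 + 30 + 31 + 30 + 31 + 31 + 16 = 1083.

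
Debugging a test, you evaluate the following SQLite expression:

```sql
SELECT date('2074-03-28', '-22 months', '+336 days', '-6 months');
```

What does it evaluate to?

2072-10-29

Adding -22 months to 2074-03-28 gives 2072-05-28.
Applying '+336 days' to 2072-05-28: counting 336 days forward gives 2073-04-29.
Adding -6 months to 2073-04-29 gives 2072-10-29.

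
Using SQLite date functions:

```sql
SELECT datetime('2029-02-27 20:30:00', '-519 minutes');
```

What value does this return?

2029-02-27 11:51:00

519 minutes = 8h 39m; -519 minutes from 2029-02-27 20:30:00 is 2029-02-27 11:51:00.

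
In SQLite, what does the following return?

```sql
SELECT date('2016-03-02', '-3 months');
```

2015-12-02

Adding -3 months to 2016-03-02 gives 2015-12-02.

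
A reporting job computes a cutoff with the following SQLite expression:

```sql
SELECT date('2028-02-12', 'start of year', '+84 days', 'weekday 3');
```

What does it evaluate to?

`start of year` rewinds 2028-02-12 to 2028-01-01.
Applying '+84 days' to 2028-01-01: counting 84 days forward gives 2028-03-25.
`weekday 3` advances to the next Wednesday; 2028-03-25 is a Saturday, so it moves forward to 2028-03-29.

2028-03-29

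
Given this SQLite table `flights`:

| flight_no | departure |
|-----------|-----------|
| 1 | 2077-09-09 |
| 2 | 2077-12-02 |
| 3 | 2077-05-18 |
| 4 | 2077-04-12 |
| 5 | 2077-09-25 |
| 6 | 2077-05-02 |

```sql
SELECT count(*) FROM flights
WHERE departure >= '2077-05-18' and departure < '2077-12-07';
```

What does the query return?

4

Rows in [2077-05-18, 2077-12-07): 2077-09-09, 2077-12-02, 2077-05-18, 2077-09-25 → 4 rows.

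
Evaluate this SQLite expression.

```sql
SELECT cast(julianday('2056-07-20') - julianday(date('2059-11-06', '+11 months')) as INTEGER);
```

-1539

Adding +11 months to 2059-11-06 gives 2060-10-06.
11 days remain in July 2056 after the 20th (31 − 20).
Full months from August 2056 through September 2060 contribute their day counts.
Then 6 days into October 2060.
Total: 11 + 31 + 30 + 31 + 30 + 31 + 31 + 28 + 31 + 30 + 31 + 30 + 31 + 31 + 30 + 31 + 30 + 31 + 31 + 28 + 31 + 30 + 31 + 30 + 31 + 31 + 30 + 31 + 30 + 31 + 31 + 28 + 31 + 30 + 31 + 30 + 31 + 31 + 30 + 31 + 30 + 31 + 31 + 29 + 31 + 30 + 31 + 30 + 31 + 31 + 30 + 6 = 1539.
The subtraction is earlier − later, so the result is −1539 → -1539.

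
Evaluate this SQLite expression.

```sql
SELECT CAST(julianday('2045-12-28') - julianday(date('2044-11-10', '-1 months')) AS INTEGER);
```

444

Adding -1 month to 2044-11-10 gives 2044-10-10.
21 days remain in October 2044 after the 10th (31 − 10).
Full months from November 2044 through November 2045 contribute their day counts.
Then 28 days into December 2045.
Total: 21 + 30 + 31 + 31 + 28 + 31 + 30 + 31 + 30 + 31 + 31 + 30 + 31 + 30 + 28 = 444.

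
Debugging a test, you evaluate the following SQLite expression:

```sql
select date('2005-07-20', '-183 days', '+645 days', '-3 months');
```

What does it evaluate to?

Applying '-183 days' to 2005-07-20: counting 183 days back gives 2005-01-18.
Applying '+645 days' to 2005-01-18: counting 645 days forward gives 2006-10-25.
Adding -3 months to 2006-10-25 gives 2006-07-25.

2006-07-25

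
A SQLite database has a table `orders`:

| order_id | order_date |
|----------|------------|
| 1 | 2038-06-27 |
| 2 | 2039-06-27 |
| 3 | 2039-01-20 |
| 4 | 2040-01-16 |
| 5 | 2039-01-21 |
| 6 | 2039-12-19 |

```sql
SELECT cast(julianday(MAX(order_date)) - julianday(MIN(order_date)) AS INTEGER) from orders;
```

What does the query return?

MIN = 2038-06-27, MAX = 2040-01-16.
3 days remain in June 2038 after the 27th (30 − 27).
Full months from July 2038 through December 2039 contribute their day counts.
Then 16 days into January 2040.
Total: 3 + 31 + 31 + 30 + 31 + 30 + 31 + 31 + 28 + 31 + 30 + 31 + 30 + 31 + 31 + 30 + 31 + 30 + 31 + 16 = 568.

568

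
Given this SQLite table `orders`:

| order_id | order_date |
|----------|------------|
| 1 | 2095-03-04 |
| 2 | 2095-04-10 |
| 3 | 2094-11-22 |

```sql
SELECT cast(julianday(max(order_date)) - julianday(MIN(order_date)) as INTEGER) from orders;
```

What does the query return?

139

MIN = 2094-11-22, MAX = 2095-04-10.
8 days remain in November 2094 after the 22nd (30 − 22).
December 2094: 31 days.
January 2095: 31 days.
February 2095: 28 days.
March 2095: 31 days.
Then 10 days into April 2095.
Total: 8 + 31 + 31 + 28 + 31 + 10 = 139.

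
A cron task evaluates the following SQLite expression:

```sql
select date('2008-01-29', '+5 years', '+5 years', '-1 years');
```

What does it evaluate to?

Adding +5 years to 2008-01-29 gives 2013-01-29.
Adding +5 years to 2013-01-29 gives 2018-01-29.
Adding -1 year to 2018-01-29 gives 2017-01-29.

2017-01-29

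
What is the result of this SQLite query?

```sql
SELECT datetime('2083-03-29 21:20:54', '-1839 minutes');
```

1839 minutes = 30h 39m; -1839 minutes from 2083-03-29 21:20:54 is 2083-03-28 14:41:54 (crosses midnight).

2083-03-28 14:41:54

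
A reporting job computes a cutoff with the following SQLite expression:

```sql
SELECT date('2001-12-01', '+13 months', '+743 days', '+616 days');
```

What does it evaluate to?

2006-09-21

Adding +13 months to 2001-12-01 gives 2003-01-01.
Applying '+743 days' to 2003-01-01: counting 743 days forward gives 2005-01-13.
Applying '+616 days' to 2005-01-13: counting 616 days forward gives 2006-09-21.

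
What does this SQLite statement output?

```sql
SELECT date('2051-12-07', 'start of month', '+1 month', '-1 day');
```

`start of month` rewinds 2051-12-07 to 2051-12-01.
Adding +1 month to 2051-12-01 gives 2052-01-01.
Going back 1 day from 2052-01-01 reaches 2051-12-31 (last day of December, 31 days).

2051-12-31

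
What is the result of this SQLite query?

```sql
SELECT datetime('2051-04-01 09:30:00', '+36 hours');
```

2051-04-02 21:30:00

+36 hours from 2051-04-01 09:30:00 is 2051-04-02 21:30:00 (crosses midnight).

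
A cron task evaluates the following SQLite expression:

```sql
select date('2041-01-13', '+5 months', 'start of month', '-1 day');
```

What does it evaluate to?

Adding +5 months to 2041-01-13 gives 2041-06-13.
`start of month` rewinds 2041-06-13 to 2041-06-01.
Going back 1 day from 2041-06-01 reaches 2041-05-31 (last day of May, 31 days).

2041-05-31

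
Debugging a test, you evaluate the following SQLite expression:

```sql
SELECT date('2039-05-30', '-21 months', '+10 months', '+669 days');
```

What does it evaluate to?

2040-04-29

Adding -21 months to 2039-05-30 gives 2037-08-30.
Adding +10 months to 2037-08-30 gives 2038-06-30.
Applying '+669 days' to 2038-06-30: counting 669 days forward gives 2040-04-29.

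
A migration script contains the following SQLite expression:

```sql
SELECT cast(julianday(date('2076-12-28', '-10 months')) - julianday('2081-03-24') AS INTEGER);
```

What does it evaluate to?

-1851

Adding -10 months to 2076-12-28 gives 2076-02-28.
1 day remains in February 2076 after the 28th (29 − 28).
Full months from March 2076 through February 2081 contribute their day counts.
Then 24 days into March 2081.
Total: 1 + 31 + 30 + 31 + 30 + 31 + 31 + 30 + 31 + 30 + 31 + 31 + 28 + 31 + 30 + 31 + 30 + 31 + 31 + 30 + 31 + 30 + 31 + 31 + 28 + 31 + 30 + 31 + 30 + 31 + 31 + 30 + 31 + 30 + 31 + 31 + 28 + 31 + 30 + 31 + 30 + 31 + 31 + 30 + 31 + 30 + 31 + 31 + 29 + 31 + 30 + 31 + 30 + 31 + 31 + 30 + 31 + 30 + 31 + 31 + 28 + 24 = 1851.
The subtraction is earlier − later, so the result is −1851 → -1851.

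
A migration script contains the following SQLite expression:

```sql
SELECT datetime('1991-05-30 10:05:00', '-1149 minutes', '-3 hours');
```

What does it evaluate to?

1149 minutes = 19h 9m; -1149 minutes from 1991-05-30 10:05:00 is 1991-05-29 14:56:00 (crosses midnight).
-3 hours from 1991-05-29 14:56:00 is 1991-05-29 11:56:00.

1991-05-29 11:56:00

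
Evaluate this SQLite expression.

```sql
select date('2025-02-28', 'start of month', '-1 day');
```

`start of month` rewinds 2025-02-28 to 2025-02-01.
Going back 1 day from 2025-02-01 reaches 2025-01-31 (last day of January, 31 days).

2025-01-31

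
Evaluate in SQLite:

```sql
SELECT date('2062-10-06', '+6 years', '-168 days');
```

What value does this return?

Adding +6 years to 2062-10-06 gives 2068-10-06.
Applying '-168 days' to 2068-10-06: counting 168 days back gives 2068-04-21.

2068-04-21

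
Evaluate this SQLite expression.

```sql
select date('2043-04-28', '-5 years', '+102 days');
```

Adding -5 years to 2043-04-28 gives 2038-04-28.
Applying '+102 days' to 2038-04-28: counting 102 days forward gives 2038-08-08.

2038-08-08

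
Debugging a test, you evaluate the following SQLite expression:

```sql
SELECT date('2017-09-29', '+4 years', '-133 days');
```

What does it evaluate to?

2021-05-19

Adding +4 years to 2017-09-29 gives 2021-09-29.
Applying '-133 days' to 2021-09-29: counting 133 days back gives 2021-05-19.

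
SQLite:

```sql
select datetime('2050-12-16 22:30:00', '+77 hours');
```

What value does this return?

2050-12-20 03:30:00

+77 hours from 2050-12-16 22:30:00 is 2050-12-20 03:30:00 (crosses midnight).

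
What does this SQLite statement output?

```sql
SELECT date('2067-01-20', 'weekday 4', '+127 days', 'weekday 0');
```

2067-05-29

`weekday 4` advances to the next Thursday; 2067-01-20 is already a Thursday, so it stays at 2067-01-20.
Applying '+127 days' to 2067-01-20: counting 127 days forward gives 2067-05-27.
`weekday 0` advances to the next Sunday; 2067-05-27 is a Friday, so it moves forward to 2067-05-29.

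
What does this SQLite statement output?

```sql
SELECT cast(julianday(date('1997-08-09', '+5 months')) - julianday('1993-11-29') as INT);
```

1502

Adding +5 months to 1997-08-09 gives 1998-01-09.
1 day remains in November 1993 after the 29th (30 − 29).
Full months from December 1993 through December 1997 contribute their day counts.
Then 9 days into January 1998.
Total: 1 + 31 + 31 + 28 + 31 + 30 + 31 + 30 + 31 + 31 + 30 + 31 + 30 + 31 + 31 + 28 + 31 + 30 + 31 + 30 + 31 + 31 + 30 + 31 + 30 + 31 + 31 + 29 + 31 + 30 + 31 + 30 + 31 + 31 + 30 + 31 + 30 + 31 + 31 + 28 + 31 + 30 + 31 + 30 + 31 + 31 + 30 + 31 + 30 + 31 + 9 = 1502.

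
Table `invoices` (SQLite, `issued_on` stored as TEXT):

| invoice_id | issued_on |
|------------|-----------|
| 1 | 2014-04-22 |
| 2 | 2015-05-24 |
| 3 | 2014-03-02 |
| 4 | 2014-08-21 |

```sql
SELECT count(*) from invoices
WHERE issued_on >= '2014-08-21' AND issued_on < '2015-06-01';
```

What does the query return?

Rows in [2014-08-21, 2015-06-01): 2015-05-24, 2014-08-21 → 2 rows.

2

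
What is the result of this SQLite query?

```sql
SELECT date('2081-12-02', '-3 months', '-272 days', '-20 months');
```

2079-04-04

Adding -3 months to 2081-12-02 gives 2081-09-02.
Applying '-272 days' to 2081-09-02: counting 272 days back gives 2080-12-04.
Adding -20 months to 2080-12-04 gives 2079-04-04.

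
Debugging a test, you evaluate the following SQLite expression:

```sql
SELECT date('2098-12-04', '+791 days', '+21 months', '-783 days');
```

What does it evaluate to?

2100-09-11

Applying '+791 days' to 2098-12-04: counting 791 days forward gives 2101-02-03.
Adding +21 months to 2101-02-03 gives 2102-11-03.
Applying '-783 days' to 2102-11-03: counting 783 days back gives 2100-09-11.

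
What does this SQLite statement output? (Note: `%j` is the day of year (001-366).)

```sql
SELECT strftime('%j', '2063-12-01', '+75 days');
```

First apply '+75 days': 2063-12-01 → 2064-02-14.
Day-of-year for 2064-02-14: days since 2064-01-01 inclusive = 45, zero-padded to 045.

045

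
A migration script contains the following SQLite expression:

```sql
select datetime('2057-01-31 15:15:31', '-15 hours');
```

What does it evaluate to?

2057-01-31 00:15:31

-15 hours from 2057-01-31 15:15:31 is 2057-01-31 00:15:31.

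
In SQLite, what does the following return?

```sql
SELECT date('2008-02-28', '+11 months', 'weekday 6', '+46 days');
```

2009-03-18

Adding +11 months to 2008-02-28 gives 2009-01-28.
`weekday 6` advances to the next Saturday; 2009-01-28 is a Wednesday, so it moves forward to 2009-01-31.
Applying '+46 days' to 2009-01-31: counting 46 days forward gives 2009-03-18.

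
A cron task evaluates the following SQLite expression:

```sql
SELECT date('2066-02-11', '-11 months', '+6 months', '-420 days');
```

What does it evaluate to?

Adding -11 months to 2066-02-11 gives 2065-03-11.
Adding +6 months to 2065-03-11 gives 2065-09-11.
Applying '-420 days' to 2065-09-11: counting 420 days back gives 2064-07-18.

2064-07-18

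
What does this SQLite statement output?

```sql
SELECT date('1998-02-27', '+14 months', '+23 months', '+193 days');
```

2001-10-06

Adding +14 months to 1998-02-27 gives 1999-04-27.
Adding +23 months to 1999-04-27 gives 2001-03-27.
Applying '+193 days' to 2001-03-27: counting 193 days forward gives 2001-10-06.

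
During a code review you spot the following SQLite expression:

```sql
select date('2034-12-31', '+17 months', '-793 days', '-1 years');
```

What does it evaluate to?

2033-03-30

Adding +17 months to 2034-12-31 gives 2036-05-31.
Applying '-793 days' to 2036-05-31: counting 793 days back gives 2034-03-30.
Adding -1 year to 2034-03-30 gives 2033-03-30.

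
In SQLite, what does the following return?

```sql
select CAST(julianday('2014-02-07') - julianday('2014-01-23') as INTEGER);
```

8 days remain in January 2014 after the 23rd (31 − 23).
Then 7 days into February 2014.
Total: 8 + 7 = 15.

15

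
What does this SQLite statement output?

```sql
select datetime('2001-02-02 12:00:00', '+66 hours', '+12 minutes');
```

+66 hours from 2001-02-02 12:00:00 is 2001-02-05 06:00:00 (crosses midnight).
+12 minutes from 2001-02-05 06:00:00 is 2001-02-05 06:12:00.

2001-02-05 06:12:00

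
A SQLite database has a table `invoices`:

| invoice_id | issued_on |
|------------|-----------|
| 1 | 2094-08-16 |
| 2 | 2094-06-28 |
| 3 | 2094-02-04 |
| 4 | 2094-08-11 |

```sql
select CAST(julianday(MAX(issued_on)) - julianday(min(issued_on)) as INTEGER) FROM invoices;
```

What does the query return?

MIN = 2094-02-04, MAX = 2094-08-16.
24 days remain in February 2094 after the 4th (28 − 4).
March 2094: 31 days.
April 2094: 30 days.
May 2094: 31 days.
June 2094: 30 days.
July 2094: 31 days.
Then 16 days into August 2094.
Total: 24 + 31 + 30 + 31 + 30 + 31 + 16 = 193.

193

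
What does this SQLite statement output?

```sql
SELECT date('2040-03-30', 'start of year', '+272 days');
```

`start of year` rewinds 2040-03-30 to 2040-01-01.
Applying '+272 days' to 2040-01-01: counting 272 days forward gives 2040-09-29.

2040-09-29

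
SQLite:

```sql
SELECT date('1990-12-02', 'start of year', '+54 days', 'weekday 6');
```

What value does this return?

`start of year` rewinds 1990-12-02 to 1990-01-01.
Applying '+54 days' to 1990-01-01: counting 54 days forward gives 1990-02-24.
`weekday 6` advances to the next Saturday; 1990-02-24 is already a Saturday, so it stays at 1990-02-24.

1990-02-24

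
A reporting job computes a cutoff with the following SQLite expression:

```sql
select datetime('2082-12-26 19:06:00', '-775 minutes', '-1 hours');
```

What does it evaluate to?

775 minutes = 12h 55m; -775 minutes from 2082-12-26 19:06:00 is 2082-12-26 06:11:00.
-1 hours from 2082-12-26 06:11:00 is 2082-12-26 05:11:00.

2082-12-26 05:11:00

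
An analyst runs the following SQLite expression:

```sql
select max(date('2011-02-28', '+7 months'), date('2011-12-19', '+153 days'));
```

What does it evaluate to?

2012-05-20

date('2011-02-28', '+7 months') → 2011-09-28.
date('2011-12-19', '+153 days') → 2012-05-20.
Later of the two is 2012-05-20.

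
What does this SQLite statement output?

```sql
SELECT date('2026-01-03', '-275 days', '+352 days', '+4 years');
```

Applying '-275 days' to 2026-01-03: counting 275 days back gives 2025-04-03.
Applying '+352 days' to 2025-04-03: counting 352 days forward gives 2026-03-21.
Adding +4 years to 2026-03-21 gives 2030-03-21.

2030-03-21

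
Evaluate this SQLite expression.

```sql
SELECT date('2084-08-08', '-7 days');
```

Going back 7 days within August lands on 2084-08-01.

2084-08-01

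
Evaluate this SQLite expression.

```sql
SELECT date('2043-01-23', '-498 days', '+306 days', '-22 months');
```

2040-09-15

Applying '-498 days' to 2043-01-23: counting 498 days back gives 2041-09-12.
Applying '+306 days' to 2041-09-12: counting 306 days forward gives 2042-07-15.
Adding -22 months to 2042-07-15 gives 2040-09-15.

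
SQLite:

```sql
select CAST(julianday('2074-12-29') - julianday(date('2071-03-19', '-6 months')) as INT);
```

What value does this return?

1562

Adding -6 months to 2071-03-19 gives 2070-09-19.
11 days remain in September 2070 after the 19th (30 − 19).
Full months from October 2070 through November 2074 contribute their day counts.
Then 29 days into December 2074.
Total: 11 + 31 + 30 + 31 + 31 + 28 + 31 + 30 + 31 + 30 + 31 + 31 + 30 + 31 + 30 + 31 + 31 + 29 + 31 + 30 + 31 + 30 + 31 + 31 + 30 + 31 + 30 + 31 + 31 + 28 + 31 + 30 + 31 + 30 + 31 + 31 + 30 + 31 + 30 + 31 + 31 + 28 + 31 + 30 + 31 + 30 + 31 + 31 + 30 + 31 + 30 + 29 = 1562.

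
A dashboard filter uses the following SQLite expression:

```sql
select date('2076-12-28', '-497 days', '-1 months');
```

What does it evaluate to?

Applying '-497 days' to 2076-12-28: counting 497 days back gives 2075-08-19.
Adding -1 month to 2075-08-19 gives 2075-07-19.

2075-07-19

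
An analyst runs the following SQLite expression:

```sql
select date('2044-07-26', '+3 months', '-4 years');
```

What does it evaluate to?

Adding +3 months to 2044-07-26 gives 2044-10-26.
Adding -4 years to 2044-10-26 gives 2040-10-26.

2040-10-26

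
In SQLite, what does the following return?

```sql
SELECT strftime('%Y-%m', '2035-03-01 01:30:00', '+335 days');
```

2036-01

First apply '+335 days': 2035-03-01 01:30:00 → 2036-01-30 01:30:00.
`%Y-%m` extracts the year-month: 2036-01.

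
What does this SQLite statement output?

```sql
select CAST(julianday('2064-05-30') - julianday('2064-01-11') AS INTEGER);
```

20 days remain in January 2064 after the 11th (31 − 11).
February 2064: 29 days (leap year).
March 2064: 31 days.
April 2064: 30 days.
Then 30 days into May 2064.
Total: 20 + 29 + 31 + 30 + 30 = 140.

140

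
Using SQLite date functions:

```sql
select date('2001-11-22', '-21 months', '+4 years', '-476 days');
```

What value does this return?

Adding -21 months to 2001-11-22 gives 2000-02-22.
Adding +4 years to 2000-02-22 gives 2004-02-22.
Applying '-476 days' to 2004-02-22: counting 476 days back gives 2002-11-03.

2002-11-03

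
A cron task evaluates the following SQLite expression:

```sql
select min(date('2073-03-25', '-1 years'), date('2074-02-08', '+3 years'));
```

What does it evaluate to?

date('2073-03-25', '-1 years') → 2072-03-25.
date('2074-02-08', '+3 years') → 2077-02-08.
Earlier of the two is 2072-03-25.

2072-03-25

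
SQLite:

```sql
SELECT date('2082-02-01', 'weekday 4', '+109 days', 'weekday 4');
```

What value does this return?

2082-05-28

`weekday 4` advances to the next Thursday; 2082-02-01 is a Sunday, so it moves forward to 2082-02-05.
Applying '+109 days' to 2082-02-05: counting 109 days forward gives 2082-05-25.
`weekday 4` advances to the next Thursday; 2082-05-25 is a Monday, so it moves forward to 2082-05-28.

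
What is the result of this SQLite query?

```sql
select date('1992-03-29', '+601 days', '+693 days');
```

Applying '+601 days' to 1992-03-29: counting 601 days forward gives 1993-11-20.
Applying '+693 days' to 1993-11-20: counting 693 days forward gives 1995-10-14.

1995-10-14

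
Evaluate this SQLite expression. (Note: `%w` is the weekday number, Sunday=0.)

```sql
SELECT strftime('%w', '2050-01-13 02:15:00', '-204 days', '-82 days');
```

5

First apply '-204 days', '-82 days': 2050-01-13 02:15:00 → 2049-04-02 02:15:00.
2049-04-02 is a Friday; with Sunday=0 that is 5.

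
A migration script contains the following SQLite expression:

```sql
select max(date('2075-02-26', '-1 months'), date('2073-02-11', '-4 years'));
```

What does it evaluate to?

date('2075-02-26', '-1 months') → 2075-01-26.
date('2073-02-11', '-4 years') → 2069-02-11.
Later of the two is 2075-01-26.

2075-01-26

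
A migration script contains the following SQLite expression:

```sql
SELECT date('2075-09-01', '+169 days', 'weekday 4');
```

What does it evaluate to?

Applying '+169 days' to 2075-09-01: counting 169 days forward gives 2076-02-17.
`weekday 4` advances to the next Thursday; 2076-02-17 is a Monday, so it moves forward to 2076-02-20.

2076-02-20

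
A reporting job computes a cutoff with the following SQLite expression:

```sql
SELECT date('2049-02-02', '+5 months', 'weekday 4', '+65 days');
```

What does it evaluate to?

Adding +5 months to 2049-02-02 gives 2049-07-02.
`weekday 4` advances to the next Thursday; 2049-07-02 is a Friday, so it moves forward to 2049-07-08.
Applying '+65 days' to 2049-07-08: counting 65 days forward gives 2049-09-11.

2049-09-11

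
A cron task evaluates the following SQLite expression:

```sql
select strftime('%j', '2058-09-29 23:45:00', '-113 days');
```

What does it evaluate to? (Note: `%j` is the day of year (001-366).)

First apply '-113 days': 2058-09-29 23:45:00 → 2058-06-08 23:45:00.
Day-of-year for 2058-06-08: days since 2058-01-01 inclusive = 159, zero-padded to 159.

159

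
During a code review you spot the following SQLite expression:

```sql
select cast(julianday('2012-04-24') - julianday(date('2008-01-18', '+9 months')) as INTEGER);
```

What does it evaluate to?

Adding +9 months to 2008-01-18 gives 2008-10-18.
13 days remain in October 2008 after the 18th (31 − 18).
Full months from November 2008 through March 2012 contribute their day counts.
Then 24 days into April 2012.
Total: 13 + 30 + 31 + 31 + 28 + 31 + 30 + 31 + 30 + 31 + 31 + 30 + 31 + 30 + 31 + 31 + 28 + 31 + 30 + 31 + 30 + 31 + 31 + 30 + 31 + 30 + 31 + 31 + 28 + 31 + 30 + 31 + 30 + 31 + 31 + 30 + 31 + 30 + 31 + 31 + 29 + 31 + 24 = 1284.

1284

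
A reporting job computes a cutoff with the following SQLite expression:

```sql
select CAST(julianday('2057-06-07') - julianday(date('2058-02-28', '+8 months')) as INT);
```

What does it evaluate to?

-508

Adding +8 months to 2058-02-28 gives 2058-10-28.
23 days remain in June 2057 after the 7th (30 − 7).
Full months from July 2057 through September 2058 contribute their day counts.
Then 28 days into October 2058.
Total: 23 + 31 + 31 + 30 + 31 + 30 + 31 + 31 + 28 + 31 + 30 + 31 + 30 + 31 + 31 + 30 + 28 = 508.
The subtraction is earlier − later, so the result is −508 → -508.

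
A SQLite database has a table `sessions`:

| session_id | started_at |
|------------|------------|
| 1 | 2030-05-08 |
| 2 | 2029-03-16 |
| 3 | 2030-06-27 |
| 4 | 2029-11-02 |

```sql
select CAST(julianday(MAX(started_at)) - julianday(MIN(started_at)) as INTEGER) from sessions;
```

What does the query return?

468

MIN = 2029-03-16, MAX = 2030-06-27.
15 days remain in March 2029 after the 16th (31 − 16).
Full months from April 2029 through May 2030 contribute their day counts.
Then 27 days into June 2030.
Total: 15 + 30 + 31 + 30 + 31 + 31 + 30 + 31 + 30 + 31 + 31 + 28 + 31 + 30 + 31 + 27 = 468.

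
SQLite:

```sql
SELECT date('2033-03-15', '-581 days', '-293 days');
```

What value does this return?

2030-10-23

Applying '-581 days' to 2033-03-15: counting 581 days back gives 2031-08-12.
Applying '-293 days' to 2031-08-12: counting 293 days back gives 2030-10-23.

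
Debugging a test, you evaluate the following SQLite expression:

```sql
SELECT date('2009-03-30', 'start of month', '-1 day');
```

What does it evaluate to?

2009-02-28

`start of month` rewinds 2009-03-30 to 2009-03-01.
Going back 1 day from 2009-03-01 reaches 2009-02-28 (last day of February, 28 days).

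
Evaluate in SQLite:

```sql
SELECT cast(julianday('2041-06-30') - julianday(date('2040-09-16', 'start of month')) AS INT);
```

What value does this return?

302

`start of month` rewinds 2040-09-16 to 2040-09-01.
29 days remain in September 2040 after the 1st (30 − 1).
Full months from October 2040 through May 2041 contribute their day counts.
Then 30 days into June 2041.
Total: 29 + 31 + 30 + 31 + 31 + 28 + 31 + 30 + 31 + 30 = 302.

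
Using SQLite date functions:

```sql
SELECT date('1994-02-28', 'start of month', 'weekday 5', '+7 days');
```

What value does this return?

`start of month` rewinds 1994-02-28 to 1994-02-01.
`weekday 5` advances to the next Friday; 1994-02-01 is a Tuesday, so it moves forward to 1994-02-04.
Advancing 7 more days within February lands on 1994-02-11.

1994-02-11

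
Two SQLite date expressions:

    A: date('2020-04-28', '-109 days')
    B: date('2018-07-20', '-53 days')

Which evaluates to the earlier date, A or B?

B

A = 2020-01-10.
B = 2018-05-28.
B is earlier.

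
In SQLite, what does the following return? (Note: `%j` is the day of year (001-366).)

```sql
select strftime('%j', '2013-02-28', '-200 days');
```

First apply '-200 days': 2013-02-28 → 2012-08-12.
Day-of-year for 2012-08-12: days since 2012-01-01 inclusive = 225, zero-padded to 225.

225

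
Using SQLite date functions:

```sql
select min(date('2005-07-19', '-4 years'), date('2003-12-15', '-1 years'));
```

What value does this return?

2001-07-19

date('2005-07-19', '-4 years') → 2001-07-19.
date('2003-12-15', '-1 years') → 2002-12-15.
Earlier of the two is 2001-07-19.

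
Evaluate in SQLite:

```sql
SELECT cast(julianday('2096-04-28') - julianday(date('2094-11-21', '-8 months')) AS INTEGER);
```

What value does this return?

Adding -8 months to 2094-11-21 gives 2094-03-21.
10 days remain in March 2094 after the 21st (31 − 21).
Full months from April 2094 through March 2096 contribute their day counts.
Then 28 days into April 2096.
Total: 10 + 30 + 31 + 30 + 31 + 31 + 30 + 31 + 30 + 31 + 31 + 28 + 31 + 30 + 31 + 30 + 31 + 31 + 30 + 31 + 30 + 31 + 31 + 29 + 31 + 28 = 769.

769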